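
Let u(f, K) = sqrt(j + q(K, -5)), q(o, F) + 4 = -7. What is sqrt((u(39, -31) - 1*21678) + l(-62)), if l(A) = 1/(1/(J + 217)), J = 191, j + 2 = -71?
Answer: sqrt(-21270 + 2*I*sqrt(21)) ≈ 0.0314 + 145.84*I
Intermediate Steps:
j = -73 (j = -2 - 71 = -73)
q(o, F) = -11 (q(o, F) = -4 - 7 = -11)
u(f, K) = 2*I*sqrt(21) (u(f, K) = sqrt(-73 - 11) = sqrt(-84) = 2*I*sqrt(21))
l(A) = 408 (l(A) = 1/(1/(191 + 217)) = 1/(1/408) = 408)
sqrt((u(39, -31) - 1*21678) + l(-62)) = sqrt((2*I*sqrt(21) - 1*21678) + 408) = sqrt((2*I*sqrt(21) - 21678) + 408) = sqrt((-21678 + 2*I*sqrt(21)) + 408) = sqrt(-21270 + 2*I*sqrt(21))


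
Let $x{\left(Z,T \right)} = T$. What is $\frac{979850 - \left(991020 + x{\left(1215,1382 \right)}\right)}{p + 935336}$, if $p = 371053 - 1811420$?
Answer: $\frac{12552}{505031} \approx 0.024854$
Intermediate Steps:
$p = -1440367$ ($p = 371053 - 1811420 = -1440367$)
$\frac{979850 - \left(991020 + x{\left(1215,1382 \right)}\right)}{p + 935336} = \frac{979850 - 992402}{-1440367 + 935336} = \frac{979850 - 992402}{-505031} = \left(979850 - 992402\right) \left(- \frac{1}{505031}\right) = \left(-12552\right) \left(- \frac{1}{505031}\right) = \frac{12552}{505031}$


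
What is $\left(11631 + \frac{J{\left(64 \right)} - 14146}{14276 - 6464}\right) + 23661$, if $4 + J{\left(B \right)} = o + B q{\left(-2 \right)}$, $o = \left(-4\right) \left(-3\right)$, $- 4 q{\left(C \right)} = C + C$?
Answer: $\frac{4446565}{126} \approx 35290.0$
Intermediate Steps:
$q{\left(C \right)} = - \frac{C}{2}$ ($q{\left(C \right)} = - \frac{C + C}{4} = - \frac{2 C}{4} = - \frac{C}{2}$)
$o = 12$
$J{\left(B \right)} = 8 + B$ ($J{\left(B \right)} = -4 + \left(12 + B \left(\left(- \frac{1}{2}\right) \left(-2\right)\right)\right) = -4 + \left(12 + B 1\right) = -4 + \left(12 + B\right) = 8 + B$)
$\left(11631 + \frac{J{\left(64 \right)} - 14146}{14276 - 6464}\right) + 23661 = \left(11631 + \frac{\left(8 + 64\right) - 14146}{14276 - 6464}\right) + 23661 = \left(11631 + \frac{72 - 14146}{7812}\right) + 23661 = \left(11631 - \frac{227}{126}\right) + 23661 = \frac{1465279}{126} + 23661 = \frac{4446565}{126}$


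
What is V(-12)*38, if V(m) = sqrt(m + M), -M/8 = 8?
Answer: 76*I*sqrt(19) ≈ 331.28*I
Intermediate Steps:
M = -64 (M = -8*8 = -64)
V(m) = sqrt(-64 + m) (V(m) = sqrt(m - 64) = sqrt(-64 + m))
V(-12)*38 = sqrt(-64 - 12)*38 = sqrt(-76)*38 = (2*I*sqrt(19))*38 = 76*I*sqrt(19)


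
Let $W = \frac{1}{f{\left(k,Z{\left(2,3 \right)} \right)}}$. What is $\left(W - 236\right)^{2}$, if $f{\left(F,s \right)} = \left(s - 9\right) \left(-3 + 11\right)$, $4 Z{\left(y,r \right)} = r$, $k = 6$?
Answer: $\frac{242642929}{4356} \approx 55703.0$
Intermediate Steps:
$Z{\left(y,r \right)} = \frac{r}{4}$
$f{\left(F,s \right)} = -72 + 8 s$ ($f{\left(F,s \right)} = \left(-9 + s\right) 8 = -72 + 8 s$)
$W = - \frac{1}{66}$ ($W = \frac{1}{-72 + 8 \cdot \frac{1}{4} \cdot 3} = \frac{1}{-72 + 8 \cdot \frac{3}{4}} = \frac{1}{-72 + 6} = \frac{1}{-66} = - \frac{1}{66} \approx -0.015152$)
$\left(W - 236\right)^{2} = \left(- \frac{1}{66} - 236\right)^{2} = \left(- \frac{15577}{66}\right)^{2} = \frac{242642929}{4356}$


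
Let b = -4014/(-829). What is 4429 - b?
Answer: 3667627/829 ≈ 4424.2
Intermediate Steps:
b = 4014/829 (b = -4014*(-1/829) = 4014/829 ≈ 4.8420)
4429 - b = 4429 - 1*4014/829 = 4429 - 4014/829 = 3667627/829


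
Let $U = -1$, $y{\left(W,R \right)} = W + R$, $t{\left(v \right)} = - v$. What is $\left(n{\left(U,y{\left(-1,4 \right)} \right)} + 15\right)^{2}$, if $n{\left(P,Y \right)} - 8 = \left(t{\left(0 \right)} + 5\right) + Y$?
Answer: $961$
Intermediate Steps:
$y{\left(W,R \right)} = R + W$
$n{\left(P,Y \right)} = 13 + Y$ ($n{\left(P,Y \right)} = 8 + \left(\left(\left(-1\right) 0 + 5\right) + Y\right) = 8 + \left(\left(0 + 5\right) + Y\right) = 8 + \left(5 + Y\right) = 13 + Y$)
$\left(n{\left(U,y{\left(-1,4 \right)} \right)} + 15\right)^{2} = \left(\left(13 + \left(4 - 1\right)\right) + 15\right)^{2} = \left(\left(13 + 3\right) + 15\right)^{2} = \left(16 + 15\right)^{2} = 31^{2} = 961$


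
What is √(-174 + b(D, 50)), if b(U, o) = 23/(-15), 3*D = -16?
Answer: I*√39495/15 ≈ 13.249*I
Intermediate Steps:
D = -16/3 (D = (⅓)*(-16) = -16/3 ≈ -5.3333)
b(U, o) = -23/15 (b(U, o) = 23*(-1/15) = -23/15)
√(-174 + b(D, 50)) = √(-174 - 23/15) = √(-2633/15) = I*√39495/15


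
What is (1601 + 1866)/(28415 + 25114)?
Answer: 3467/53529 ≈ 0.064769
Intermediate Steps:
(1601 + 1866)/(28415 + 25114) = 3467/53529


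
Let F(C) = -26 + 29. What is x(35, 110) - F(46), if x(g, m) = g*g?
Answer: 1222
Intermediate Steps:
F(C) = 3
x(g, m) = g**2
x(35, 110) - F(46) = 35**2 - 1*3 = 1225 - 3 = 1222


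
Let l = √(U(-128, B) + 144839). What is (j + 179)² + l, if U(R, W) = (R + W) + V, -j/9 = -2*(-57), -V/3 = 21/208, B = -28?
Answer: 717409 + √391222013/52 ≈ 7.1779e+5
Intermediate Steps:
V = -63/208 ≈ -0.30288
j = -1026 (j = -(-18)*(-57) = -9*114 = -1026)
U(R, W) = -63/208 + R + W (U(R, W) = (R + W) - 63/208 = -63/208 + R + W)
l = √391222013/52 (l = √((-63/208 - 128 - 28) + 144839) = √(-32511/208 + 144839) = √(30094001/208) = √391222013/52 ≈ 380.37)
(j + 179)² + l = (-1026 + 179)² + √391222013/52 = (-847)² + √391222013/52 = 717409 + √391222013/52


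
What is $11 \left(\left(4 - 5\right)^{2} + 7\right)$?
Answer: $88$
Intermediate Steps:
$11 \left(\left(4 - 5\right)^{2} + 7\right) = 11 \left(\left(-1\right)^{2} + 7\right) = 11 \left(1 + 7\right) = 11 \cdot 8 = 88$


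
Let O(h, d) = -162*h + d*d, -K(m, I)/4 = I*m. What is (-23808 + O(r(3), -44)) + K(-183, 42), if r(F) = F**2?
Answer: 7414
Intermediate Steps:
K(m, I) = -4*I*m
O(h, d) = d**2 - 162*h (O(h, d) = -162*h + d**2 = d**2 - 162*h)
(-23808 + O(r(3), -44)) + K(-183, 42) = (-23808 + ((-44)**2 - 162*3**2)) - 4*42*(-183) = (-23808 + (1936 - 162*9)) + 30744 = (-23808 + (1936 - 1458)) + 30744 = (-23808 + 478) + 30744 = -23330 + 30744 = 7414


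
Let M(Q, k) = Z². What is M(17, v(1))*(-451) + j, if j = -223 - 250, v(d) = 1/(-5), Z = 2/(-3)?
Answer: -6061/9 ≈ -673.44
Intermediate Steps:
Z = -⅔ (Z = 2*(-⅓) = -⅔ ≈ -0.66667)
v(d) = -⅕
j = -473
M(Q, k) = 4/9 (M(Q, k) = (-⅔)² = 4/9)
M(17, v(1))*(-451) + j = (4/9)*(-451) - 473 = -1804/9 - 473 = -6061/9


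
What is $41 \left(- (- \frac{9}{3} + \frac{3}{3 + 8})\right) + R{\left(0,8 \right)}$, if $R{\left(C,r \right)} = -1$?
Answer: $\frac{1219}{11} \approx 110.82$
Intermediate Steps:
$41 \left(- (- \frac{9}{3} + \frac{3}{3 + 8})\right) + R{\left(0,8 \right)} = 41 \left(- (- \frac{9}{3} + \frac{3}{3 + 8})\right) - 1 = 41 \left(- (\left(-9\right) \frac{1}{3} + \frac{3}{11})\right) - 1 = 41 \left(- (-3 + 3 \cdot \frac{1}{11})\right) - 1 = 41 \left(- (-3 + \frac{3}{11})\right) - 1 = 41 \left(\left(-1\right) \left(- \frac{30}{11}\right)\right) - 1 = 41 \cdot \frac{30}{11} - 1 = \frac{1230}{11} - 1 = \frac{1219}{11}$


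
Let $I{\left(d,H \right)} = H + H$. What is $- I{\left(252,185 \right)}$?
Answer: $-370$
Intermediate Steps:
$I{\left(d,H \right)} = 2 H$
$- I{\left(252,185 \right)} = - 2 \cdot 185 = \left(-1\right) 370 = -370$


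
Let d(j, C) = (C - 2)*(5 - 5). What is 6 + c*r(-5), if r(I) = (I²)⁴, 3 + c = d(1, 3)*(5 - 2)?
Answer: -1171869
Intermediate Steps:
d(j, C) = 0 (d(j, C) = (-2 + C)*0 = 0)
c = -3 (c = -3 + 0*(5 - 2) = -3 + 0*3 = -3 + 0 = -3)
r(I) = I⁸
6 + c*r(-5) = 6 - 3*(-5)⁸ = 6 - 3*390625 = 6 - 1171875 = -1171869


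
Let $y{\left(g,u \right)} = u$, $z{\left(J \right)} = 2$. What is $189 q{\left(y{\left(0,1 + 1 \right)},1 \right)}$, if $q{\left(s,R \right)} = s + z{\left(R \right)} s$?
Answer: $1134$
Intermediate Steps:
$q{\left(s,R \right)} = 3 s$ ($q{\left(s,R \right)} = s + 2 s = 3 s$)
$189 q{\left(y{\left(0,1 + 1 \right)},1 \right)} = 189 \cdot 3 \left(1 + 1\right) = 189 \cdot 3 \cdot 2 = 189 \cdot 6 = 1134$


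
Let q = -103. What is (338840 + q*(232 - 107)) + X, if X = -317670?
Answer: 8295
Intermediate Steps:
(338840 + q*(232 - 107)) + X = (338840 - 103*(232 - 107)) - 317670 = (338840 - 103*125) - 317670 = (338840 - 12875) - 317670 = 325965 - 317670 = 8295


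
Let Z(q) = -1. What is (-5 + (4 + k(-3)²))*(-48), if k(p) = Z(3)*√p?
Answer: 192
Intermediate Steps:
k(p) = -√p
(-5 + (4 + k(-3)²))*(-48) = (-5 + (4 + (-√(-3))²))*(-48) = (-5 + (4 + (-I*√3)²))*(-48) = (-5 + (4 - 3))*(-48) = (-5 + 1)*(-48) = -4*(-48) = 192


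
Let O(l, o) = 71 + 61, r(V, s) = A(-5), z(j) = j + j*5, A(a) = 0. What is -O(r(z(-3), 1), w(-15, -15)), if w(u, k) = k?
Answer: -132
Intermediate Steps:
z(j) = 6*j (z(j) = j + 5*j = 6*j)
r(V, s) = 0
O(l, o) = 132
-O(r(z(-3), 1), w(-15, -15)) = -1*132 = -132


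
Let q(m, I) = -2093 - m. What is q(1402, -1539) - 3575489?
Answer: -3578984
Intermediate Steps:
q(1402, -1539) - 3575489 = (-2093 - 1*1402) - 3575489 = (-2093 - 1402) - 3575489 = -3495 - 3575489 = -3578984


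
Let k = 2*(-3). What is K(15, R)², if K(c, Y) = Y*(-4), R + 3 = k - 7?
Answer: 4096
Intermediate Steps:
k = -6
R = -16 (R = -3 + (-6 - 7) = -3 - 13 = -16)
K(c, Y) = -4*Y
K(15, R)² = (-4*(-16))² = 64² = 4096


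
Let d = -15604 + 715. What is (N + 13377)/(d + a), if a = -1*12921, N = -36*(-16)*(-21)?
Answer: -427/9270 ≈ -0.046063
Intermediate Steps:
d = -14889
N = -12096 (N = 576*(-21) = -12096)
a = -12921
(N + 13377)/(d + a) = (-12096 + 13377)/(-14889 - 12921) = 1281/(-27810) = 1281*(-1/27810) = -427/9270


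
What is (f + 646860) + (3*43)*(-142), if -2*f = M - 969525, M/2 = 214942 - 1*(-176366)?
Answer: 1443993/2 ≈ 7.2200e+5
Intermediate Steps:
M = 782616 (M = 2*(214942 - 1*(-176366)) = 2*(214942 + 176366) = 2*391308 = 782616)
f = 186909/2 (f = -(782616 - 969525)/2 = -½*(-186909) = 186909/2 ≈ 93455.)
(f + 646860) + (3*43)*(-142) = (186909/2 + 646860) + (3*43)*(-142) = 1480629/2 + 129*(-142) = 1480629/2 - 18318 = 1443993/2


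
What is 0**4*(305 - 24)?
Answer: 0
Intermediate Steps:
0**4*(305 - 24) = 0*281 = 0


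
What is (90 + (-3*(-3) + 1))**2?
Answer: 10000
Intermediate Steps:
(90 + (-3*(-3) + 1))**2 = (90 + (9 + 1))**2 = (90 + 10)**2 = 100**2 = 10000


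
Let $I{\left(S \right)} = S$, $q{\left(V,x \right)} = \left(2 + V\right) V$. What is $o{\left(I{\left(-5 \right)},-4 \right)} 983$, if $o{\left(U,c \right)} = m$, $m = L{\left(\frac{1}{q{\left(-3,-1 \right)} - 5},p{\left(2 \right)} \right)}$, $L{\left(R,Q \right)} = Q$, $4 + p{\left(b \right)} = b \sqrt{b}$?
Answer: $-3932 + 1966 \sqrt{2} \approx -1151.7$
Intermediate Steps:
$q{\left(V,x \right)} = V \left(2 + V\right)$
$p{\left(b \right)} = -4 + b^{\frac{3}{2}}$ ($p{\left(b \right)} = -4 + b \sqrt{b} = -4 + b^{\frac{3}{2}}$)
$m = -4 + 2 \sqrt{2}$ ($m = -4 + 2^{\frac{3}{2}} = -4 + 2 \sqrt{2} \approx -1.1716$)
$o{\left(U,c \right)} = -4 + 2 \sqrt{2}$
$o{\left(I{\left(-5 \right)},-4 \right)} 983 = \left(-4 + 2 \sqrt{2}\right) 983 = -3932 + 1966 \sqrt{2}$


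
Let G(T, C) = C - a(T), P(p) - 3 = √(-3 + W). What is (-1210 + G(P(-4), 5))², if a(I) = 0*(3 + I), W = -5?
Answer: 1452025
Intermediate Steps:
a(I) = 0
P(p) = 3 + 2*I*√2 (P(p) = 3 + √(-3 - 5) = 3 + √(-8) = 3 + 2*I*√2)
G(T, C) = C (G(T, C) = C - 1*0 = C + 0 = C)
(-1210 + G(P(-4), 5))² = (-1210 + 5)² = (-1205)² = 1452025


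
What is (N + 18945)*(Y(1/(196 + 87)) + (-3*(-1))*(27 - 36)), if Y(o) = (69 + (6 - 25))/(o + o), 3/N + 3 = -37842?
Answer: 1684409794352/12615 ≈ 1.3352e+8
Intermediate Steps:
N = -1/12615 (N = 3/(-3 - 37842) = 3/(-37845) = 3*(-1/37845) = -1/12615 ≈ -7.9271e-5)
Y(o) = 25/o (Y(o) = (69 - 19)/((2*o)) = 50*(1/(2*o)) = 25/o)
(N + 18945)*(Y(1/(196 + 87)) + (-3*(-1))*(27 - 36)) = (-1/12615 + 18945)*(25/(1/(196 + 87)) + (-3*(-1))*(27 - 36)) = 238991174*(25/(1/283) + 3*(-9))/12615 = 238991174*(25/(1/283) - 27)/12615 = 238991174*(25*283 - 27)/12615 = 238991174*(7075 - 27)/12615 = (238991174/12615)*7048 = 1684409794352/12615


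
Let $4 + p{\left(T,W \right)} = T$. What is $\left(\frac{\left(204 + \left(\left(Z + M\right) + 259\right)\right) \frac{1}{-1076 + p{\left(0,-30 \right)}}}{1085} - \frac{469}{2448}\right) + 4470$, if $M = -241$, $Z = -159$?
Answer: $\frac{8480120423}{1897200} \approx 4469.8$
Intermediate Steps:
$p{\left(T,W \right)} = -4 + T$
$\left(\frac{\left(204 + \left(\left(Z + M\right) + 259\right)\right) \frac{1}{-1076 + p{\left(0,-30 \right)}}}{1085} - \frac{469}{2448}\right) + 4470 = \left(\frac{\left(204 + \left(\left(-159 - 241\right) + 259\right)\right) \frac{1}{-1076 + \left(-4 + 0\right)}}{1085} - \frac{469}{2448}\right) + 4470 = \left(\frac{204 + \left(-400 + 259\right)}{-1076 - 4} \cdot \frac{1}{1085} - \frac{469}{2448}\right) + 4470 = \left(\frac{204 - 141}{-1080} \cdot \frac{1}{1085} - \frac{469}{2448}\right) + 4470 = \left(63 \left(- \frac{1}{1080}\right) \frac{1}{1085} - \frac{469}{2448}\right) + 4470 = \left(\left(- \frac{7}{120}\right) \frac{1}{1085} - \frac{469}{2448}\right) + 4470 = \left(- \frac{1}{18600} - \frac{469}{2448}\right) + 4470 = - \frac{363577}{1897200} + 4470 = \frac{8480120423}{1897200}$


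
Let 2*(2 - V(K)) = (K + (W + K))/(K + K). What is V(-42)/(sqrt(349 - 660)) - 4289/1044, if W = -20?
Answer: -4289/1044 - 29*I*sqrt(311)/6531 ≈ -4.1082 - 0.078307*I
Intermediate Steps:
V(K) = 2 - (-20 + 2*K)/(4*K) (V(K) = 2 - (K + (-20 + K))/(2*(K + K)) = 2 - (-20 + 2*K)/(2*(2*K)) = 2 - (-20 + 2*K)*1/(2*K)/2 = 2 - (-20 + 2*K)/(4*K))
V(-42)/(sqrt(349 - 660)) - 4289/1044 = (3/2 + 5/(-42))/(sqrt(349 - 660)) - 4289/1044 = (3/2 + 5*(-1/42))/(sqrt(-311)) - 4289*1/1044 = (3/2 - 5/42)/((I*sqrt(311))) - 4289/1044 = 29*(-I*sqrt(311)/311)/21 - 4289/1044 = -29*I*sqrt(311)/6531 - 4289/1044 = -4289/1044 - 29*I*sqrt(311)/6531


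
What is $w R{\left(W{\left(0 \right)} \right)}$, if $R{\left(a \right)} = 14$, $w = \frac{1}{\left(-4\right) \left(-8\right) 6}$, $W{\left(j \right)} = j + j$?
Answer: $\frac{7}{96} \approx 0.072917$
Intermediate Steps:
$W{\left(j \right)} = 2 j$
$w = \frac{1}{192}$ ($w = \frac{1}{32 \cdot 6} = \frac{1}{192} \approx 0.0052083$)
$w R{\left(W{\left(0 \right)} \right)} = \frac{1}{192} \cdot 14 = \frac{7}{96}$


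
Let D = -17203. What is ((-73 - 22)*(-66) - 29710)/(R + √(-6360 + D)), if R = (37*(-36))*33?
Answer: 1030328640/1932153499 + 23440*I*√23563/1932153499 ≈ 0.53325 + 0.0018622*I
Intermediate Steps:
R = -43956 (R = -1332*33 = -43956)
((-73 - 22)*(-66) - 29710)/(R + √(-6360 + D)) = ((-73 - 22)*(-66) - 29710)/(-43956 + √(-6360 - 17203)) = (-95*(-66) - 29710)/(-43956 + √(-23563)) = (6270 - 29710)/(-43956 + I*√23563) = -23440/(-43956 + I*√23563)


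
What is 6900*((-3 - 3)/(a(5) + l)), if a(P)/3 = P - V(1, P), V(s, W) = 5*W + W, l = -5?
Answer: 1035/2 ≈ 517.50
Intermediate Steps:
V(s, W) = 6*W
a(P) = -15*P (a(P) = 3*(P - 6*P) = 3*(-5*P) = -15*P)
6900*((-3 - 3)/(a(5) + l)) = 6900*((-3 - 3)/(-15*5 - 5)) = 6900*(-6/(-75 - 5)) = 6900*(-6/(-80)) = 6900*(-6*(-1/80)) = 6900*(3/40) = 1035/2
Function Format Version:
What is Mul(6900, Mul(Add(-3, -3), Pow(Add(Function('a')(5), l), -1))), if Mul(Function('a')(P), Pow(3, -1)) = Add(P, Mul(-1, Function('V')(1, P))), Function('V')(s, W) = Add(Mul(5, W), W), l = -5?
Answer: Rational(1035, 2) ≈ 517.50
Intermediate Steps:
Function('V')(s, W) = Mul(6, W)
Function('a')(P) = Mul(-15, P) (Function('a')(P) = Mul(3, Add(P, Mul(-1, Mul(6, P)))) = Mul(3, Add(P, Mul(-6, P))) = Mul(3, Mul(-5, P)) = Mul(-15, P))
Mul(6900, Mul(Add(-3, -3), Pow(Add(Function('a')(5), l), -1))) = Mul(6900, Mul(Add(-3, -3), Pow(Add(Mul(-15, 5), -5), -1))) = Mul(6900, Mul(-6, Pow(Add(-75, -5), -1))) = Mul(6900, Mul(-6, Pow(-80, -1))) = Mul(6900, Mul(-6, Rational(-1, 80))) = Mul(6900, Rational(3, 40)) = Rational(1035, 2)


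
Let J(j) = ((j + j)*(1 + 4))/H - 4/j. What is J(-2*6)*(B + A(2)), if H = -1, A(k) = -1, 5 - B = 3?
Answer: 361/3 ≈ 120.33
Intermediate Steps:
B = 2 (B = 5 - 1*3 = 5 - 3 = 2)
J(j) = -10*j - 4/j (J(j) = ((j + j)*(1 + 4))/(-1) - 4/j = ((2*j)*5)*(-1) - 4/j = (10*j)*(-1) - 4/j = -10*j - 4/j)
J(-2*6)*(B + A(2)) = (-(-20)*6 - 4/((-2*6)))*(2 - 1) = (-10*(-12) - 4/(-12))*1 = (120 - 4*(-1/12))*1 = (120 + ⅓)*1 = (361/3)*1 = 361/3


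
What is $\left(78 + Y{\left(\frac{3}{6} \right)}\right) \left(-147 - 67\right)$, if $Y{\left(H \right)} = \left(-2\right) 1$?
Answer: $-16264$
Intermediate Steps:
$Y{\left(H \right)} = -2$
$\left(78 + Y{\left(\frac{3}{6} \right)}\right) \left(-147 - 67\right) = \left(78 - 2\right) \left(-147 - 67\right) = 76 \left(-214\right) = -16264$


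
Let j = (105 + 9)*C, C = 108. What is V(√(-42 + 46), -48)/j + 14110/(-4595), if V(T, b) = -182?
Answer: -17455861/5657364 ≈ -3.0855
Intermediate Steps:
j = 12312 (j = (105 + 9)*108 = 114*108 = 12312)
V(√(-42 + 46), -48)/j + 14110/(-4595) = -182/12312 + 14110/(-4595) = -182*1/12312 + 14110*(-1/4595) = -91/6156 - 2822/919 = -17455861/5657364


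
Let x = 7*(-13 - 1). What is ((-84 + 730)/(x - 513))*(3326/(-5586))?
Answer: 56542/89817 ≈ 0.62952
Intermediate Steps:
x = -98 (x = 7*(-14) = -98)
((-84 + 730)/(x - 513))*(3326/(-5586)) = ((-84 + 730)/(-98 - 513))*(3326/(-5586)) = (646/(-611))*(3326*(-1/5586)) = (646*(-1/611))*(-1663/2793) = -646/611*(-1663/2793) = 56542/89817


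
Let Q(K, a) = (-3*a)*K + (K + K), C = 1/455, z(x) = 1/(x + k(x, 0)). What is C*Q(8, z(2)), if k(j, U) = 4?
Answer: 12/455 ≈ 0.026374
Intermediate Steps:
z(x) = 1/(4 + x) (z(x) = 1/(x + 4) = 1/(4 + x))
C = 1/455 ≈ 0.0021978
Q(K, a) = 2*K - 3*K*a (Q(K, a) = -3*K*a + 2*K = 2*K - 3*K*a)
C*Q(8, z(2)) = (8*(2 - 3/(4 + 2)))/455 = (8*(2 - 3/6))/455 = (8*(2 - 3*⅙))/455 = (8*(2 - ½))/455 = (8*(3/2))/455 = (1/455)*12 = 12/455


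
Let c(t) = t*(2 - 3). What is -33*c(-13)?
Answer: -429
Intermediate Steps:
c(t) = -t (c(t) = t*(-1) = -t)
-33*c(-13) = -(-33)*(-13) = -33*13 = -429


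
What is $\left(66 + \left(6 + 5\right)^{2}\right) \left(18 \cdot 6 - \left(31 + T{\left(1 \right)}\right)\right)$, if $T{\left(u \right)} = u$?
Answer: $14212$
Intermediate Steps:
$\left(66 + \left(6 + 5\right)^{2}\right) \left(18 \cdot 6 - \left(31 + T{\left(1 \right)}\right)\right) = \left(66 + \left(6 + 5\right)^{2}\right) \left(18 \cdot 6 - 32\right) = \left(66 + 11^{2}\right) \left(108 - 32\right) = \left(66 + 121\right) \left(108 - 32\right) = 187 \cdot 76 = 14212$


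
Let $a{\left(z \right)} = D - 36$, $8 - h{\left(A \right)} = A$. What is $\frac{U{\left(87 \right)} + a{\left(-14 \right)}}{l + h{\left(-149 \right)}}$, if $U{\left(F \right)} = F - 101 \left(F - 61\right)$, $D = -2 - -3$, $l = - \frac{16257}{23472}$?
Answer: $- \frac{1549152}{94073} \approx -16.468$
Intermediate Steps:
$l = - \frac{5419}{7824}$ ($l = \left(-16257\right) \frac{1}{23472} = - \frac{5419}{7824} \approx -0.69261$)
$h{\left(A \right)} = 8 - A$
$D = 1$ ($D = -2 + 3 = 1$)
$a{\left(z \right)} = -35$ ($a{\left(z \right)} = 1 - 36 = -35$)
$U{\left(F \right)} = 6161 - 100 F$ ($U{\left(F \right)} = F - 101 \left(-61 + F\right) = F - \left(-6161 + 101 F\right) = 6161 - 100 F$)
$\frac{U{\left(87 \right)} + a{\left(-14 \right)}}{l + h{\left(-149 \right)}} = \frac{\left(6161 - 8700\right) - 35}{- \frac{5419}{7824} + \left(8 - -149\right)} = \frac{\left(6161 - 8700\right) - 35}{- \frac{5419}{7824} + \left(8 + 149\right)} = \frac{-2539 - 35}{- \frac{5419}{7824} + 157} = - \frac{2574}{\frac{1222949}{7824}} = \left(-2574\right) \frac{7824}{1222949} = - \frac{1549152}{94073}$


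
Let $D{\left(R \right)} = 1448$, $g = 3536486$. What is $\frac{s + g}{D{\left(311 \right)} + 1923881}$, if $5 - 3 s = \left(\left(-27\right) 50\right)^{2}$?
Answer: $\frac{8786963}{5775987} \approx 1.5213$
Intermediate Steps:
$s = - \frac{1822495}{3}$ ($s = \frac{5}{3} - \frac{\left(\left(-27\right) 50\right)^{2}}{3} = \frac{5}{3} - \frac{\left(-1350\right)^{2}}{3} = \frac{5}{3} - 607500 = - \frac{1822495}{3} \approx -6.075 \cdot 10^{5}$)
$\frac{s + g}{D{\left(311 \right)} + 1923881} = \frac{- \frac{1822495}{3} + 3536486}{1448 + 1923881} = \frac{8786963}{3 \cdot 1925329} = \frac{8786963}{3} \cdot \frac{1}{1925329} = \frac{8786963}{5775987}$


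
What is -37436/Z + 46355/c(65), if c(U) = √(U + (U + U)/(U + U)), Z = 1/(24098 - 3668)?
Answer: -764817480 + 46355*√66/66 ≈ -7.6481e+8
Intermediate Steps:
Z = 1/20430 ≈ 4.8948e-5
c(U) = √(1 + U) (c(U) = √(U + (2*U)/((2*U))) = √(U + (2*U)*(1/(2*U))) = √(U + 1) = √(1 + U))
-37436/Z + 46355/c(65) = -37436/1/20430 + 46355/(√(1 + 65)) = -37436*20430 + 46355/(√66) = -764817480 + 46355*(√66/66) = -764817480 + 46355*√66/66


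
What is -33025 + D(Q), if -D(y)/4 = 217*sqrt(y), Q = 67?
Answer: -33025 - 868*sqrt(67) ≈ -40130.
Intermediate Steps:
D(y) = -868*sqrt(y)
-33025 + D(Q) = -33025 - 868*sqrt(67)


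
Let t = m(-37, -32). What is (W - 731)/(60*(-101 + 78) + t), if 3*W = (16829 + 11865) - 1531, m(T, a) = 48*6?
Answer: -12485/1638 ≈ -7.6221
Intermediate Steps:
m(T, a) = 288
W = 27163/3 (W = ((16829 + 11865) - 1531)/3 = (28694 - 1531)/3 = (⅓)*27163 = 27163/3 ≈ 9054.3)
t = 288
(W - 731)/(60*(-101 + 78) + t) = (27163/3 - 731)/(60*(-101 + 78) + 288) = 24970/(3*(60*(-23) + 288)) = 24970/(3*(-1380 + 288)) = (24970/3)/(-1092) = (24970/3)*(-1/1092) = -12485/1638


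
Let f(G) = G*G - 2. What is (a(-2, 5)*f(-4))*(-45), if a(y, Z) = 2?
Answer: -1260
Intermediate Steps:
f(G) = -2 + G² (f(G) = G² - 2 = -2 + G²)
(a(-2, 5)*f(-4))*(-45) = (2*(-2 + (-4)²))*(-45) = (2*(-2 + 16))*(-45) = (2*14)*(-45) = 28*(-45) = -1260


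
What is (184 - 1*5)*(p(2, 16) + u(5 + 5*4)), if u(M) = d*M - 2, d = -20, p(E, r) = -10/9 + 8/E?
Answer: -804068/9 ≈ -89341.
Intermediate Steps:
p(E, r) = -10/9 + 8/E (p(E, r) = -10*⅑ + 8/E = -10/9 + 8/E)
u(M) = -2 - 20*M (u(M) = -20*M - 2 = -2 - 20*M)
(184 - 1*5)*(p(2, 16) + u(5 + 5*4)) = (184 - 1*5)*((-10/9 + 8/2) + (-2 - 20*(5 + 5*4))) = (184 - 5)*((-10/9 + 8*(½)) + (-2 - 20*(5 + 20))) = 179*((-10/9 + 4) + (-2 - 20*25)) = 179*(26/9 + (-2 - 500)) = 179*(26/9 - 502) = 179*(-4492/9) = -804068/9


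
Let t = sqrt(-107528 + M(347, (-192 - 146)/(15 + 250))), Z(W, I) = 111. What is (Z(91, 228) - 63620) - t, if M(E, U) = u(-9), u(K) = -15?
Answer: -63509 - I*sqrt(107543) ≈ -63509.0 - 327.94*I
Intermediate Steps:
M(E, U) = -15
t = I*sqrt(107543) (t = sqrt(-107528 - 15) = sqrt(-107543) = I*sqrt(107543) ≈ 327.94*I)
(Z(91, 228) - 63620) - t = (111 - 63620) - I*sqrt(107543) = -63509 - I*sqrt(107543)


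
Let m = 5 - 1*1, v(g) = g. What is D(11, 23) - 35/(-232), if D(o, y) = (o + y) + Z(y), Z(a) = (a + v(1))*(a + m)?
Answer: 158259/232 ≈ 682.15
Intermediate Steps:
m = 4 (m = 5 - 1 = 4)
Z(a) = (1 + a)*(4 + a) (Z(a) = (a + 1)*(a + 4) = (1 + a)*(4 + a))
D(o, y) = 4 + o + y² + 6*y (D(o, y) = (o + y) + (4 + y² + 5*y) = 4 + o + y² + 6*y)
D(11, 23) - 35/(-232) = (4 + 11 + 23² + 6*23) - 35/(-232) = (4 + 11 + 529 + 138) - 35*(-1/232) = 682 + 35/232 = 158259/232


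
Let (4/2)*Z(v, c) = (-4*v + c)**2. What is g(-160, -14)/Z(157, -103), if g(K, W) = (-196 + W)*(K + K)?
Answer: 134400/534361 ≈ 0.25152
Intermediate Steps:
g(K, W) = 2*K*(-196 + W) (g(K, W) = (-196 + W)*(2*K) = 2*K*(-196 + W))
Z(v, c) = (c - 4*v)**2/2 (Z(v, c) = (-4*v + c)**2/2 = (c - 4*v)**2/2)
g(-160, -14)/Z(157, -103) = (2*(-160)*(-196 - 14))/(((-103 - 4*157)**2/2)) = (2*(-160)*(-210))/(((-103 - 628)**2/2)) = 67200/(((1/2)*(-731)**2)) = 67200/(((1/2)*534361)) = 67200/(534361/2) = 67200*(2/534361) = 134400/534361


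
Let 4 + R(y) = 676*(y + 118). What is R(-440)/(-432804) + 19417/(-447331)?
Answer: 22242366872/48401661531 ≈ 0.45954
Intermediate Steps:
R(y) = 79764 + 676*y (R(y) = -4 + 676*(y + 118) = -4 + 676*(118 + y) = -4 + (79768 + 676*y) = 79764 + 676*y)
R(-440)/(-432804) + 19417/(-447331) = (79764 + 676*(-440))/(-432804) + 19417/(-447331) = (79764 - 297440)*(-1/432804) + 19417*(-1/447331) = -217676*(-1/432804) - 19417/447331 = 54419/108201 - 19417/447331 = 22242366872/48401661531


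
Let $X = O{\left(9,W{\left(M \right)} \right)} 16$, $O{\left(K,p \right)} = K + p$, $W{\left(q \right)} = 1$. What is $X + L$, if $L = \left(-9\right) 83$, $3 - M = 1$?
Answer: $-587$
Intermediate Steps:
$M = 2$ ($M = 3 - 1 = 2$)
$L = -747$
$X = 160$ ($X = \left(9 + 1\right) 16 = 10 \cdot 16 = 160$)
$X + L = 160 - 747 = -587$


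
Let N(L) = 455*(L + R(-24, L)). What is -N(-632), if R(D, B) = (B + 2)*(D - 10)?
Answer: -9458540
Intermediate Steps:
R(D, B) = (-10 + D)*(2 + B) (R(D, B) = (2 + B)*(-10 + D) = (-10 + D)*(2 + B))
N(L) = -30940 - 15015*L (N(L) = 455*(L + (-20 - 10*L + 2*(-24) + L*(-24))) = 455*(L + (-20 - 10*L - 48 - 24*L)) = 455*(L + (-68 - 34*L)) = 455*(-68 - 33*L) = -30940 - 15015*L)
-N(-632) = -(-30940 - 15015*(-632)) = -(-30940 + 9489480) = -1*9458540 = -9458540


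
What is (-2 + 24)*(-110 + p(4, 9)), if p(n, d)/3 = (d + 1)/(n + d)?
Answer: -30800/13 ≈ -2369.2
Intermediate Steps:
p(n, d) = 3*(1 + d)/(d + n) (p(n, d) = 3*((d + 1)/(n + d)) = 3*((1 + d)/(d + n)) = 3*(1 + d)/(d + n))
(-2 + 24)*(-110 + p(4, 9)) = (-2 + 24)*(-110 + 3*(1 + 9)/(9 + 4)) = 22*(-110 + 3*10/13) = 22*(-110 + 3*(1/13)*10) = 22*(-110 + 30/13) = 22*(-1400/13) = -30800/13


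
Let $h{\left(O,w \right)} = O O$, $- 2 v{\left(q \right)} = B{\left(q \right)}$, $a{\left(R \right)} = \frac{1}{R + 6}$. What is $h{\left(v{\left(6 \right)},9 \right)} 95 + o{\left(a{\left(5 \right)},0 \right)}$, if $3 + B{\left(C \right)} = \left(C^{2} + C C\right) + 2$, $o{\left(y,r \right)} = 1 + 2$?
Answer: $\frac{478907}{4} \approx 1.1973 \cdot 10^{5}$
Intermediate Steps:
$a{\left(R \right)} = \frac{1}{6 + R}$
$o{\left(y,r \right)} = 3$
$B{\left(C \right)} = -1 + 2 C^{2}$ ($B{\left(C \right)} = -3 + \left(\left(C^{2} + C C\right) + 2\right) = -3 + \left(\left(C^{2} + C^{2}\right) + 2\right) = -3 + \left(2 C^{2} + 2\right) = -3 + \left(2 + 2 C^{2}\right) = -1 + 2 C^{2}$)
$v{\left(q \right)} = \frac{1}{2} - q^{2}$ ($v{\left(q \right)} = - \frac{-1 + 2 q^{2}}{2} = \frac{1}{2} - q^{2}$)
$h{\left(O,w \right)} = O^{2}$
$h{\left(v{\left(6 \right)},9 \right)} 95 + o{\left(a{\left(5 \right)},0 \right)} = \left(\frac{1}{2} - 6^{2}\right)^{2} \cdot 95 + 3 = \left(\frac{1}{2} - 36\right)^{2} \cdot 95 + 3 = \left(- \frac{71}{2}\right)^{2} \cdot 95 + 3 = \frac{5041}{4} \cdot 95 + 3 = \frac{478895}{4} + 3 = \frac{478907}{4}$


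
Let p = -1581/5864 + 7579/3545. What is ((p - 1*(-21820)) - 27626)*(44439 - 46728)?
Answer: 276180651619341/20787880 ≈ 1.3286e+7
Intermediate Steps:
p = 38838611/20787880 (p = -1581*1/5864 + 7579*(1/3545) = -1581/5864 + 7579/3545 = 38838611/20787880 ≈ 1.8683)
((p - 1*(-21820)) - 27626)*(44439 - 46728) = ((38838611/20787880 - 1*(-21820)) - 27626)*(44439 - 46728) = ((38838611/20787880 + 21820) - 27626)*(-2289) = (453630380211/20787880 - 27626)*(-2289) = -120655592669/20787880*(-2289) = 276180651619341/20787880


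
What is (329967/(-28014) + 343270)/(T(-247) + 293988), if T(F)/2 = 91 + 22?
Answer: 3205345271/2747370332 ≈ 1.1667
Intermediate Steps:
T(F) = 226 (T(F) = 2*(91 + 22) = 2*113 = 226)
(329967/(-28014) + 343270)/(T(-247) + 293988) = (329967/(-28014) + 343270)/(226 + 293988) = (329967*(-1/28014) + 343270)/294214 = (-109989/9338 + 343270)*(1/294214) = (3205345271/9338)*(1/294214) = 3205345271/2747370332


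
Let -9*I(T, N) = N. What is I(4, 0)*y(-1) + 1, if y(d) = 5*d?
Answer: 1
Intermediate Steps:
I(T, N) = -N/9
I(4, 0)*y(-1) + 1 = (-⅑*0)*(5*(-1)) + 1 = 0*(-5) + 1 = 0 + 1 = 1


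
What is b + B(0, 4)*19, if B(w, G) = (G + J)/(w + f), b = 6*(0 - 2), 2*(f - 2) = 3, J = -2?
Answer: -8/7 ≈ -1.1429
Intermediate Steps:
f = 7/2 (f = 2 + (½)*3 = 2 + 3/2 = 7/2 ≈ 3.5000)
b = -12 (b = 6*(-2) = -12)
B(w, G) = (-2 + G)/(7/2 + w) (B(w, G) = (G - 2)/(w + 7/2) = (-2 + G)/(7/2 + w))
b + B(0, 4)*19 = -12 + (2*(-2 + 4)/(7 + 2*0))*19 = -12 + (2*2/(7 + 0))*19 = -12 + (2*2/7)*19 = -12 + (2*(⅐)*2)*19 = -12 + (4/7)*19 = -12 + 76/7 = -8/7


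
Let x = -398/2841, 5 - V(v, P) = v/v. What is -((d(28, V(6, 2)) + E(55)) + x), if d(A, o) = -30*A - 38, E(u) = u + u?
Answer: 2182286/2841 ≈ 768.14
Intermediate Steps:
V(v, P) = 4 (V(v, P) = 5 - v/v = 5 - 1*1 = 5 - 1 = 4)
E(u) = 2*u
x = -398/2841 (x = -398*1/2841 = -398/2841 ≈ -0.14009)
d(A, o) = -38 - 30*A
-((d(28, V(6, 2)) + E(55)) + x) = -(((-38 - 30*28) + 2*55) - 398/2841) = -(((-38 - 840) + 110) - 398/2841) = -((-878 + 110) - 398/2841) = -(-768 - 398/2841) = -1*(-2182286/2841) = 2182286/2841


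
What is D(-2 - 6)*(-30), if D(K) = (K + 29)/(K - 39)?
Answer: 630/47 ≈ 13.404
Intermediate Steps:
D(K) = (29 + K)/(-39 + K)
D(-2 - 6)*(-30) = ((29 + (-2 - 6))/(-39 + (-2 - 6)))*(-30) = ((29 - 8)/(-39 - 8))*(-30) = (21/(-47))*(-30) = -1/47*21*(-30) = -21/47*(-30) = 630/47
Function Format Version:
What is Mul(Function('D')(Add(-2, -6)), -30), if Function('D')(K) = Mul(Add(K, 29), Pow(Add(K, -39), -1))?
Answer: Rational(630, 47) ≈ 13.404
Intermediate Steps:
Function('D')(K) = Mul(Pow(Add(-39, K), -1), Add(29, K)) (Function('D')(K) = Mul(Add(29, K), Pow(Add(-39, K), -1)) = Mul(Pow(Add(-39, K), -1), Add(29, K)))
Mul(Function('D')(Add(-2, -6)), -30) = Mul(Mul(Pow(Add(-39, Add(-2, -6)), -1), Add(29, Add(-2, -6))), -30) = Mul(Mul(Pow(Add(-39, -8), -1), Add(29, -8)), -30) = Mul(Mul(Pow(-47, -1), 21), -30) = Mul(Mul(Rational(-1, 47), 21), -30) = Mul(Rational(-21, 47), -30) = Rational(630, 47)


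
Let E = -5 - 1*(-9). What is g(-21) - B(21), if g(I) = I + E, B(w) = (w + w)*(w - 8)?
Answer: -563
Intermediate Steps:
E = 4 (E = -5 + 9 = 4)
B(w) = 2*w*(-8 + w) (B(w) = (2*w)*(-8 + w) = 2*w*(-8 + w))
g(I) = 4 + I (g(I) = I + 4 = 4 + I)
g(-21) - B(21) = (4 - 21) - 2*21*(-8 + 21) = -17 - 2*21*13 = -17 - 1*546 = -17 - 546 = -563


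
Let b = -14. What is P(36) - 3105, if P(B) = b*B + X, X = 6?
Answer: -3603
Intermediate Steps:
P(B) = 6 - 14*B (P(B) = -14*B + 6 = 6 - 14*B)
P(36) - 3105 = (6 - 14*36) - 3105 = (6 - 504) - 3105 = -498 - 3105 = -3603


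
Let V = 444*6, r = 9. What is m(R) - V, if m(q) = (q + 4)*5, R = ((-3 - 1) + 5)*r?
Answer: -2599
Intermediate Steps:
R = 9 (R = ((-3 - 1) + 5)*9 = (-4 + 5)*9 = 1*9 = 9)
V = 2664
m(q) = 20 + 5*q (m(q) = (4 + q)*5 = 20 + 5*q)
m(R) - V = (20 + 5*9) - 1*2664 = (20 + 45) - 2664 = 65 - 2664 = -2599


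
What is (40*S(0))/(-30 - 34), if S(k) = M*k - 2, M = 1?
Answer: 5/4 ≈ 1.2500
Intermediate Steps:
S(k) = -2 + k (S(k) = 1*k - 2 = k - 2 = -2 + k)
(40*S(0))/(-30 - 34) = (40*(-2 + 0))/(-30 - 34) = (40*(-2))/(-64) = -80*(-1/64) = 5/4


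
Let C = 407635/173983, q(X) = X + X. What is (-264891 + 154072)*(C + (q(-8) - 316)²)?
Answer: -2125232461518313/173983 ≈ -1.2215e+10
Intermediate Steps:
q(X) = 2*X
C = 407635/173983 (C = 407635*(1/173983) = 407635/173983 ≈ 2.3430)
(-264891 + 154072)*(C + (q(-8) - 316)²) = (-264891 + 154072)*(407635/173983 + (2*(-8) - 316)²) = -110819*(407635/173983 + (-16 - 316)²) = -110819*(407635/173983 + (-332)²) = -110819*(407635/173983 + 110224) = -110819*19177509827/173983 = -2125232461518313/173983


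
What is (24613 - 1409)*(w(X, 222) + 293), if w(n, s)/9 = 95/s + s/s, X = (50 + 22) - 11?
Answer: 262588066/37 ≈ 7.0970e+6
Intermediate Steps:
X = 61 (X = 72 - 11 = 61)
w(n, s) = 9 + 855/s (w(n, s) = 9*(95/s + s/s) = 9*(95/s + 1) = 9*(1 + 95/s) = 9 + 855/s)
(24613 - 1409)*(w(X, 222) + 293) = (24613 - 1409)*((9 + 855/222) + 293) = 23204*((9 + 855*(1/222)) + 293) = 23204*((9 + 285/74) + 293) = 23204*(951/74 + 293) = 23204*(22633/74) = 262588066/37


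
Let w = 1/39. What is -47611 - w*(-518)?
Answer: -1856311/39 ≈ -47598.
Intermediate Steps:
w = 1/39 ≈ 0.025641
-47611 - w*(-518) = -47611 - (-518)/39 = -47611 - 1*(-518/39) = -47611 + 518/39 = -1856311/39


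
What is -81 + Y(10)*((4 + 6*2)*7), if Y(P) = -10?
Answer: -1201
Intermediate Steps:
-81 + Y(10)*((4 + 6*2)*7) = -81 - 10*(4 + 6*2)*7 = -81 - 10*(4 + 12)*7 = -81 - 160*7 = -81 - 10*112 = -81 - 1120 = -1201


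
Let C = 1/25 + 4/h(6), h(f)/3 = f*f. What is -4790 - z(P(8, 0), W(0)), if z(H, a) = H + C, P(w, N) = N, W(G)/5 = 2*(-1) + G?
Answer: -3233302/675 ≈ -4790.1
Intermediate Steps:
W(G) = -10 + 5*G (W(G) = 5*(2*(-1) + G) = 5*(-2 + G) = -10 + 5*G)
h(f) = 3*f² (h(f) = 3*(f*f) = 3*f²)
C = 52/675 (C = 1/25 + 4/((3*6²)) = 1*(1/25) + 4/((3*36)) = 1/25 + 4/108 = 1/25 + 4*(1/108) = 1/25 + 1/27 = 52/675 ≈ 0.077037)
z(H, a) = 52/675 + H (z(H, a) = H + 52/675 = 52/675 + H)
-4790 - z(P(8, 0), W(0)) = -4790 - (52/675 + 0) = -4790 - 1*52/675 = -4790 - 52/675 = -3233302/675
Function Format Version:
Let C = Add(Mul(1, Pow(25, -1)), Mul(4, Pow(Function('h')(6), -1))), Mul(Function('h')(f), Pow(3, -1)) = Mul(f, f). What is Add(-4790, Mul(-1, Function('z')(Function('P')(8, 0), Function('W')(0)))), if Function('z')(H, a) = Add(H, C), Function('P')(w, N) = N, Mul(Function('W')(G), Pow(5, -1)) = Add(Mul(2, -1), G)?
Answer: Rational(-3233302, 675) ≈ -4790.1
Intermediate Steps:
Function('W')(G) = Add(-10, Mul(5, G)) (Function('W')(G) = Mul(5, Add(Mul(2, -1), G)) = Mul(5, Add(-2, G)) = Add(-10, Mul(5, G)))
Function('h')(f) = Mul(3, Pow(f, 2)) (Function('h')(f) = Mul(3, Mul(f, f)) = Mul(3, Pow(f, 2)))
C = Rational(52, 675) (C = Add(Mul(1, Pow(25, -1)), Mul(4, Pow(Mul(3, Pow(6, 2)), -1))) = Add(Mul(1, Rational(1, 25)), Mul(4, Pow(Mul(3, 36), -1))) = Add(Rational(1, 25), Mul(4, Pow(108, -1))) = Add(Rational(1, 25), Mul(4, Rational(1, 108))) = Add(Rational(1, 25), Rational(1, 27)) = Rational(52, 675) ≈ 0.077037)
Function('z')(H, a) = Add(Rational(52, 675), H) (Function('z')(H, a) = Add(H, Rational(52, 675)) = Add(Rational(52, 675), H))
Add(-4790, Mul(-1, Function('z')(Function('P')(8, 0), Function('W')(0)))) = Add(-4790, Mul(-1, Add(Rational(52, 675), 0))) = Add(-4790, Mul(-1, Rational(52, 675))) = Add(-4790, Rational(-52, 675)) = Rational(-3233302, 675)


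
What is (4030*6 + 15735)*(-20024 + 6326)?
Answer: -546755670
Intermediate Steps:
(4030*6 + 15735)*(-20024 + 6326) = (24180 + 15735)*(-13698) = 39915*(-13698) = -546755670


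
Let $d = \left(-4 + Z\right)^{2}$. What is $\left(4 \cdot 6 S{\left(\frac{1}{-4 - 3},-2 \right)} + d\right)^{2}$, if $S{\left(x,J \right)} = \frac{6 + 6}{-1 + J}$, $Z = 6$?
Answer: $8464$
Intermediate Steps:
$S{\left(x,J \right)} = \frac{12}{-1 + J}$
$d = 4$ ($d = \left(-4 + 6\right)^{2} = 2^{2} = 4$)
$\left(4 \cdot 6 S{\left(\frac{1}{-4 - 3},-2 \right)} + d\right)^{2} = \left(4 \cdot 6 \frac{12}{-1 - 2} + 4\right)^{2} = \left(24 \frac{12}{-3} + 4\right)^{2} = \left(24 \cdot 12 \left(- \frac{1}{3}\right) + 4\right)^{2} = \left(24 \left(-4\right) + 4\right)^{2} = \left(-96 + 4\right)^{2} = \left(-92\right)^{2} = 8464$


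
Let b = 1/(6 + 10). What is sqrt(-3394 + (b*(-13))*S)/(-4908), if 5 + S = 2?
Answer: -I*sqrt(54265)/19632 ≈ -0.011866*I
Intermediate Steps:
S = -3 (S = -5 + 2 = -3)
b = 1/16 ≈ 0.062500
sqrt(-3394 + (b*(-13))*S)/(-4908) = sqrt(-3394 + ((1/16)*(-13))*(-3))/(-4908) = sqrt(-3394 - 13/16*(-3))*(-1/4908) = sqrt(-3394 + 39/16)*(-1/4908) = sqrt(-54265/16)*(-1/4908) = (I*sqrt(54265)/4)*(-1/4908) = -I*sqrt(54265)/19632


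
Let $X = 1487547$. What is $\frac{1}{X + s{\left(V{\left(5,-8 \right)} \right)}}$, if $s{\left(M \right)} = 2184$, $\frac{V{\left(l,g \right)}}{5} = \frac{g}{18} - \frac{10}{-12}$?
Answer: $\frac{1}{1489731} \approx 6.7126 \cdot 10^{-7}$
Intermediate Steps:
$V{\left(l,g \right)} = \frac{25}{6} + \frac{5 g}{18}$ ($V{\left(l,g \right)} = 5 \left(\frac{g}{18} - \frac{10}{-12}\right) = 5 \left(g \frac{1}{18} - - \frac{5}{6}\right) = 5 \left(\frac{g}{18} + \frac{5}{6}\right) = 5 \left(\frac{5}{6} + \frac{g}{18}\right) = \frac{25}{6} + \frac{5 g}{18}$)
$\frac{1}{X + s{\left(V{\left(5,-8 \right)} \right)}} = \frac{1}{1487547 + 2184} = \frac{1}{1489731}$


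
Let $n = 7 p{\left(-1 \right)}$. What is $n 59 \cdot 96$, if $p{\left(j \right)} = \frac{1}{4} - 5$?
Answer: $-188328$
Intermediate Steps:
$p{\left(j \right)} = - \frac{19}{4}$ ($p{\left(j \right)} = \frac{1}{4} - 5 = - \frac{19}{4}$)
$n = - \frac{133}{4}$ ($n = 7 \left(- \frac{19}{4}\right) = - \frac{133}{4} \approx -33.25$)
$n 59 \cdot 96 = \left(- \frac{133}{4}\right) 59 \cdot 96 = \left(- \frac{7847}{4}\right) 96 = -188328$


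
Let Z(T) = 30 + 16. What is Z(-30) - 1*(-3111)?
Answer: 3157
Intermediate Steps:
Z(T) = 46
Z(-30) - 1*(-3111) = 46 - 1*(-3111) = 46 + 3111 = 3157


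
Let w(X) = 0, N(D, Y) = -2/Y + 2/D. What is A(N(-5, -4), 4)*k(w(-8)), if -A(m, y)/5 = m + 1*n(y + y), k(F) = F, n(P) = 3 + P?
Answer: 0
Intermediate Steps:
A(m, y) = -15 - 10*y - 5*m (A(m, y) = -5*(m + 1*(3 + (y + y))) = -5*(m + 1*(3 + 2*y)) = -5*(m + (3 + 2*y)) = -5*(3 + m + 2*y) = -15 - 10*y - 5*m)
A(N(-5, -4), 4)*k(w(-8)) = (-15 - 10*4 - 5*(-2/(-4) + 2/(-5)))*0 = (-15 - 40 - 5*(-2*(-¼) + 2*(-⅕)))*0 = (-15 - 40 - 5*(½ - ⅖))*0 = (-15 - 40 - 5*⅒)*0 = (-15 - 40 - ½)*0 = -111/2*0 = 0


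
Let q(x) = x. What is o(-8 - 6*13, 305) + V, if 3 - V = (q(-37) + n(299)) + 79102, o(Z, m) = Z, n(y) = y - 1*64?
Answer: -79383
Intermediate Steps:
n(y) = -64 + y (n(y) = y - 64 = -64 + y)
V = -79297 (V = 3 - ((-37 + (-64 + 299)) + 79102) = 3 - ((-37 + 235) + 79102) = 3 - (198 + 79102) = 3 - 1*79300 = 3 - 79300 = -79297)
o(-8 - 6*13, 305) + V = (-8 - 6*13) - 79297 = (-8 - 78) - 79297 = -86 - 79297 = -79383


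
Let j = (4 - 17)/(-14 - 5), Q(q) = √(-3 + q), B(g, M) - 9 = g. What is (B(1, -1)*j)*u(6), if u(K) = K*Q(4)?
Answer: 780/19 ≈ 41.053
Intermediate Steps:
B(g, M) = 9 + g
u(K) = K (u(K) = K*√(-3 + 4) = K*√1 = K*1 = K)
j = 13/19 (j = -13/(-19) = -13*(-1/19) = 13/19 ≈ 0.68421)
(B(1, -1)*j)*u(6) = ((9 + 1)*(13/19))*6 = (10*(13/19))*6 = (130/19)*6 = 780/19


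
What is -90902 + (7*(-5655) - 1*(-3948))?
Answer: -126539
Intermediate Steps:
-90902 + (7*(-5655) - 1*(-3948)) = -90902 + (-39585 + 3948) = -90902 - 35637 = -126539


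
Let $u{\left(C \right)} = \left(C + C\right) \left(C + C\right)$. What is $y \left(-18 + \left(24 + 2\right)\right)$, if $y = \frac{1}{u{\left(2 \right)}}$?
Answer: $\frac{1}{2} \approx 0.5$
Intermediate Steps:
$u{\left(C \right)} = 4 C^{2}$ ($u{\left(C \right)} = 2 C 2 C = 4 C^{2}$)
$y = \frac{1}{16}$ ($y = \frac{1}{4 \cdot 2^{2}} = \frac{1}{4 \cdot 4} = \frac{1}{16} \approx 0.0625$)
$y \left(-18 + \left(24 + 2\right)\right) = \frac{-18 + \left(24 + 2\right)}{16} = \frac{-18 + 26}{16} = \frac{1}{16} \cdot 8 = \frac{1}{2}$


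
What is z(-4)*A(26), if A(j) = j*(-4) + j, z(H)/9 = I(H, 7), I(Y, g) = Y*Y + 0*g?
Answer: -11232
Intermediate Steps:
I(Y, g) = Y² (I(Y, g) = Y² + 0 = Y²)
z(H) = 9*H²
A(j) = -3*j (A(j) = -4*j + j = -3*j)
z(-4)*A(26) = (9*(-4)²)*(-3*26) = (9*16)*(-78) = 144*(-78) = -11232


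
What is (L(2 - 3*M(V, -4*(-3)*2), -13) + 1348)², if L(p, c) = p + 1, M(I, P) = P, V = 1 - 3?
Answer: 1635841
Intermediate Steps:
V = -2
L(p, c) = 1 + p
(L(2 - 3*M(V, -4*(-3)*2), -13) + 1348)² = ((1 + (2 - 3*(-4*(-3))*2)) + 1348)² = ((1 + (2 - 36*2)) + 1348)² = ((1 + (2 - 3*24)) + 1348)² = ((1 + (2 - 72)) + 1348)² = ((1 - 70) + 1348)² = (-69 + 1348)² = 1279² = 1635841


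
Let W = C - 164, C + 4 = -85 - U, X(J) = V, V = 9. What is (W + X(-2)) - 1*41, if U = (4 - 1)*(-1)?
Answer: -282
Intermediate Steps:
U = -3 (U = 3*(-1) = -3)
X(J) = 9
C = -86 (C = -4 + (-85 - 1*(-3)) = -4 + (-85 + 3) = -4 - 82 = -86)
W = -250 (W = -86 - 164 = -250)
(W + X(-2)) - 1*41 = (-250 + 9) - 1*41 = -241 - 41 = -282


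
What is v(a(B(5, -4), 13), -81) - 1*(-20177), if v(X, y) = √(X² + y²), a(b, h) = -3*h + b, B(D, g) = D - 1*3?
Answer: 20177 + √7930 ≈ 20266.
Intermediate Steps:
B(D, g) = -3 + D (B(D, g) = D - 3 = -3 + D)
a(b, h) = b - 3*h
v(a(B(5, -4), 13), -81) - 1*(-20177) = √(((-3 + 5) - 3*13)² + (-81)²) - 1*(-20177) = √((2 - 39)² + 6561) + 20177 = √((-37)² + 6561) + 20177 = √(1369 + 6561) + 20177 = √7930 + 20177 = 20177 + √7930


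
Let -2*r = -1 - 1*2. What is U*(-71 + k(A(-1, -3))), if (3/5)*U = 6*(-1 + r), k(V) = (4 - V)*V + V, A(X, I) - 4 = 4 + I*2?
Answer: -325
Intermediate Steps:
r = 3/2 (r = -(-1 - 1*2)/2 = -(-1 - 2)/2 = -1/2*(-3) = 3/2 ≈ 1.5000)
A(X, I) = 8 + 2*I (A(X, I) = 4 + (4 + I*2) = 4 + (4 + 2*I) = 8 + 2*I)
k(V) = V + V*(4 - V) (k(V) = V*(4 - V) + V = V + V*(4 - V))
U = 5 (U = 5*(6*(-1 + 3/2))/3 = 5*(6*(1/2))/3 = (5/3)*3 = 5)
U*(-71 + k(A(-1, -3))) = 5*(-71 + (8 + 2*(-3))*(5 - (8 + 2*(-3)))) = 5*(-71 + (8 - 6)*(5 - (8 - 6))) = 5*(-71 + 2*(5 - 1*2)) = 5*(-71 + 2*(5 - 2)) = 5*(-71 + 2*3) = 5*(-71 + 6) = 5*(-65) = -325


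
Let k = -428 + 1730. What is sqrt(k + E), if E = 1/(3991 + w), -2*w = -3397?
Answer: 2*sqrt(42146279835)/11379 ≈ 36.083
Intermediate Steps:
w = 3397/2 (w = -1/2*(-3397) = 3397/2 ≈ 1698.5)
k = 1302
E = 2/11379 (E = 1/(3991 + 3397/2) = 1/(11379/2) = 2/11379 ≈ 0.00017576)
sqrt(k + E) = sqrt(1302 + 2/11379) = sqrt(14815460/11379) = 2*sqrt(42146279835)/11379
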